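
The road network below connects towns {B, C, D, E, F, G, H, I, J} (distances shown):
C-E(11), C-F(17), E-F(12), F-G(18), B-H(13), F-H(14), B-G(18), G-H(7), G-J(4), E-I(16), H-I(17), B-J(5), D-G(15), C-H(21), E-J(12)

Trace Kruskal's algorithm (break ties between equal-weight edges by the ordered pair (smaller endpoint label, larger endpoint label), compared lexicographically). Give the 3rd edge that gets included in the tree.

G-H

Kruskal's algorithm — process edges by increasing weight (ties by edge label):
G-J (4): add — endpoints in different components.
B-J (5): add — endpoints in different components.
G-H (7): add — endpoints in different components.
C-E (11): add — endpoints in different components.
E-F (12): add — endpoints in different components.
E-J (12): add — endpoints in different components.
B-H (13): skip — B and H already connected.
F-H (14): skip — F and H already connected.
D-G (15): add — endpoints in different components.
E-I (16): add — endpoints in different components.
The 3rd edge added is G-H.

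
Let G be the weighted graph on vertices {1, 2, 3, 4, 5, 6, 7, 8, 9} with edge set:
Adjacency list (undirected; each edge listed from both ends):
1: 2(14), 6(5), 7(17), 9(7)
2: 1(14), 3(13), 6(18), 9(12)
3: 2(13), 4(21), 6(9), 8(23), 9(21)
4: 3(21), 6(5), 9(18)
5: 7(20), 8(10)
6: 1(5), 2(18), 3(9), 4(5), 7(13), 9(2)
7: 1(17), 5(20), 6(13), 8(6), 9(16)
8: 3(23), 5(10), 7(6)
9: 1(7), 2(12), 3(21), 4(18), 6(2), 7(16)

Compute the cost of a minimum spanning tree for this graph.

62

Prim's algorithm from 2:
Step 1: cheapest edge leaving the tree is 2–9 (12); add 9.
Step 2: cheapest edge leaving the tree is 6–9 (2); add 6.
Step 3: cheapest edge leaving the tree is 1–6 (5); add 1.
Step 4: cheapest edge leaving the tree is 4–6 (5); add 4.
Step 5: cheapest edge leaving the tree is 3–6 (9); add 3.
Step 6: cheapest edge leaving the tree is 6–7 (13); add 7.
Step 7: cheapest edge leaving the tree is 7–8 (6); add 8.
Step 8: cheapest edge leaving the tree is 5–8 (10); add 5.
MST edges: 2–9, 6–9, 1–6, 4–6, 3–6, 6–7, 7–8, 5–8; total weight 12+2+5+5+9+13+6+10 = 62.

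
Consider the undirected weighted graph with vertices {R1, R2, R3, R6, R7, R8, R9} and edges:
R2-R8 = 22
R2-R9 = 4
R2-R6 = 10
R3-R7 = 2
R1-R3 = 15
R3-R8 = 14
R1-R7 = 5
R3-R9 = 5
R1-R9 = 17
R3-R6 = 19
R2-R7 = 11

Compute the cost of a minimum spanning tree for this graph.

40

Kruskal's algorithm — process edges by increasing weight (ties by edge label):
R3-R7 (2): add — endpoints in different components.
R2-R9 (4): add — endpoints in different components.
R1-R7 (5): add — endpoints in different components.
R3-R9 (5): add — endpoints in different components.
R2-R6 (10): add — endpoints in different components.
R2-R7 (11): skip — R7 and R2 already connected.
R3-R8 (14): add — endpoints in different components.
MST edges: R3-R7, R2-R9, R1-R7, R3-R9, R2-R6, R3-R8; total weight 2+4+5+5+10+14 = 40.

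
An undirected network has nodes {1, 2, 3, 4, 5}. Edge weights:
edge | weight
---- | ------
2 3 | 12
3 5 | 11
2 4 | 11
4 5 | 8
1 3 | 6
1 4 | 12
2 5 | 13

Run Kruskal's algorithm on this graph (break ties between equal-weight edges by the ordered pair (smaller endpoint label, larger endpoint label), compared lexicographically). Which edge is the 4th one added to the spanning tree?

Sort edges by weight, then run Kruskal:
1 3 (6): add. Components now {1,3} {2} {4} {5}
4 5 (8): add. Components now {1,3} {2} {4,5}
2 4 (11): add. Components now {1,3} {2,4,5}
3 5 (11): add. Components now {1,2,3,4,5}
The 4th edge added is 3 5.

3-5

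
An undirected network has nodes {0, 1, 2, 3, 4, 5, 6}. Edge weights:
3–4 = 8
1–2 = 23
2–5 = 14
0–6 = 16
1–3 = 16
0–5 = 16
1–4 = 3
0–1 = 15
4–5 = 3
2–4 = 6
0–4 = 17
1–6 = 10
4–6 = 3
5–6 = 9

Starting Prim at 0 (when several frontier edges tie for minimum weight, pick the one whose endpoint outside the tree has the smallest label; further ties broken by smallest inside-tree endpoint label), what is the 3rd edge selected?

Prim's algorithm from 0:
Step 1: frontier [0–1 15, 0–5 16, 0–6 16, 0–4 17] → take 0–1 (15); add 1.
Step 2: frontier [0–5 16, 0–6 16, 0–4 17, 1–4 3, 1–6 10, 1–3 16, 1–2 23] → take 1–4 (3); add 4.
Step 3: frontier [0–5 16, 0–6 16, 1–6 10, 1–3 16, 1–2 23, 4–5 3, 4–6 3, 2–4 6, 3–4 8] → take 4–5 (3); add 5.
Step 4: frontier [0–6 16, 1–6 10, 1–3 16, 1–2 23, 4–6 3, 2–4 6, 3–4 8, 5–6 9, 2–5 14] → take 4–6 (3); add 6.
Step 5: frontier [1–3 16, 1–2 23, 2–4 6, 3–4 8, 2–5 14] → take 2–4 (6); add 2.
Step 6: frontier [1–3 16, 3–4 8] → take 3–4 (8); add 3.
The 3rd edge added is 4–5.

4-5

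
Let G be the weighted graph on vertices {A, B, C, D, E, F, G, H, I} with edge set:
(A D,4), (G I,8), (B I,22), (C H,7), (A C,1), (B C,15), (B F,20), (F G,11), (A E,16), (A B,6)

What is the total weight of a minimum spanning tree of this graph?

73

Kruskal's algorithm — process edges by increasing weight (ties by edge label):
A C (1): add — endpoints in different components.
A D (4): add — endpoints in different components.
A B (6): add — endpoints in different components.
C H (7): add — endpoints in different components.
G I (8): add — endpoints in different components.
F G (11): add — endpoints in different components.
B C (15): skip — B and C already connected.
A E (16): add — endpoints in different components.
B F (20): add — endpoints in different components.
MST edges: A C, A D, A B, C H, G I, F G, A E, B F; total weight 1+4+6+7+8+11+16+20 = 73.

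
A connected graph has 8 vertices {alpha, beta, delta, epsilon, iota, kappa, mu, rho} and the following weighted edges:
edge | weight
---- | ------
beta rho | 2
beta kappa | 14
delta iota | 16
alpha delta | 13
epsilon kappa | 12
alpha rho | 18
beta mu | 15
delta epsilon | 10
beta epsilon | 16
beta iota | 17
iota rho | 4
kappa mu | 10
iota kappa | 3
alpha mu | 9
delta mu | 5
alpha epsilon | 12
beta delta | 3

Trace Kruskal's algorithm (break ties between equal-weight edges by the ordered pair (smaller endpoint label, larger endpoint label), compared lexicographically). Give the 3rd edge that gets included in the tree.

iota-kappa

Kruskal's algorithm — process edges by increasing weight (ties by edge label):
beta rho (2): add — endpoints in different components.
beta delta (3): add — endpoints in different components.
iota kappa (3): add — endpoints in different components.
iota rho (4): add — endpoints in different components.
delta mu (5): add — endpoints in different components.
alpha mu (9): add — endpoints in different components.
delta epsilon (10): add — endpoints in different components.
The 3rd edge added is iota kappa.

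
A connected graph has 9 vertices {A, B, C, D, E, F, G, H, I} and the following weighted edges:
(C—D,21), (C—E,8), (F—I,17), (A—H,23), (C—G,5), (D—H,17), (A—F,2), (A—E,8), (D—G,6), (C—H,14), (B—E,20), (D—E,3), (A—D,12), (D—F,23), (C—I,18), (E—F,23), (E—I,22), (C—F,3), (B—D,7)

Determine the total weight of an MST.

Sort edges by weight, then run Kruskal:
A—F (2): add — endpoints in different components.
C—F (3): add — endpoints in different components.
D—E (3): add — endpoints in different components.
C—G (5): add — endpoints in different components.
D—G (6): add — endpoints in different components.
B—D (7): add — endpoints in different components.
A—E (8): skip — A and E already connected.
C—E (8): skip — C and E already connected.
A—D (12): skip — A and D already connected.
C—H (14): add — endpoints in different components.
D—H (17): skip — D and H already connected.
F—I (17): add — endpoints in different components.
MST edges: A—F, C—F, D—E, C—G, D—G, B—D, C—H, F—I; total weight 2+3+3+5+6+7+14+17 = 57.

57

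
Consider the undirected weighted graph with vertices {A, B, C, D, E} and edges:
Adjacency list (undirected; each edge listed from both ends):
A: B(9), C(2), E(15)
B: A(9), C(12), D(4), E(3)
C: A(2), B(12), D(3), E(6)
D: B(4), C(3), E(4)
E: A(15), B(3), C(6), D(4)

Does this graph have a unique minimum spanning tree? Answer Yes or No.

No

Kruskal's algorithm — process edges by increasing weight (ties by edge label):
A–C (2): add — endpoints in different components.
B–E (3): add — endpoints in different components.
C–D (3): add — endpoints in different components.
B–D (4): add — endpoints in different components.
Non-tree edge D–E has weight 4, equal to the heaviest edge on its tree cycle — swapping gives another MST of the same weight. Not unique.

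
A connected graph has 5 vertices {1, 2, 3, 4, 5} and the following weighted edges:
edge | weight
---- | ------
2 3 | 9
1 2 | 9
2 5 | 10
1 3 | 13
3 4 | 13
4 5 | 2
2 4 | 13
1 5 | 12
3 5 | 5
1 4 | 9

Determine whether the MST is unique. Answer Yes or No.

No

Kruskal: consider edges lightest-first.
4 5 (2): add. Components now {1} {2} {3} {4,5}
3 5 (5): add. Components now {1} {2} {3,4,5}
1 2 (9): add. Components now {1,2} {3,4,5}
1 4 (9): add. Components now {1,2,3,4,5}
Non-tree edge 2 3 has weight 9, equal to the heaviest edge on its tree cycle — swapping gives another MST of the same weight. Not unique.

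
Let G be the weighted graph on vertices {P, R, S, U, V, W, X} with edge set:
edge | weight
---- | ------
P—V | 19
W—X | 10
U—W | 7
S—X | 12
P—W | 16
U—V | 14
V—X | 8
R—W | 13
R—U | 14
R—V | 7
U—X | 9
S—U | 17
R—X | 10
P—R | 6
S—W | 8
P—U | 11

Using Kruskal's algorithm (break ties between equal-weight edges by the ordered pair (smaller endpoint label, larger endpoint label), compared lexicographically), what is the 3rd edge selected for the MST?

U-W

Kruskal's algorithm — process edges by increasing weight (ties by edge label):
P—R (6): add — endpoints in different components.
R—V (7): add — endpoints in different components.
U—W (7): add — endpoints in different components.
S—W (8): add — endpoints in different components.
V—X (8): add — endpoints in different components.
U—X (9): add — endpoints in different components.
The 3rd edge added is U—W.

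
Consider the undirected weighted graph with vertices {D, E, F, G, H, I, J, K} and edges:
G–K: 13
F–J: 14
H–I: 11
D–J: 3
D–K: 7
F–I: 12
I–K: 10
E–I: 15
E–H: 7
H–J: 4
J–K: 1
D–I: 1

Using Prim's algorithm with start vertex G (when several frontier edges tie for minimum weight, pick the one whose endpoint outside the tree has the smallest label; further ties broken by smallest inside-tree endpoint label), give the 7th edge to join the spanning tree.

F-I

Prim, starting at G.
Step 1: frontier [G–K 13] → take G–K (13); add K.
Step 2: frontier [J–K 1, D–K 7, I–K 10] → take J–K (1); add J.
Step 3: frontier [D–J 3, H–J 4, F–J 14, D–K 7, I–K 10] → take D–J (3); add D.
Step 4: frontier [D–I 1, H–J 4, F–J 14, I–K 10] → take D–I (1); add I.
Step 5: frontier [H–I 11, F–I 12, E–I 15, H–J 4, F–J 14] → take H–J (4); add H.
Step 6: frontier [E–H 7, F–I 12, E–I 15, F–J 14] → take E–H (7); add E.
Step 7: frontier [F–I 12, F–J 14] → take F–I (12); add F.
The 7th edge added is F–I.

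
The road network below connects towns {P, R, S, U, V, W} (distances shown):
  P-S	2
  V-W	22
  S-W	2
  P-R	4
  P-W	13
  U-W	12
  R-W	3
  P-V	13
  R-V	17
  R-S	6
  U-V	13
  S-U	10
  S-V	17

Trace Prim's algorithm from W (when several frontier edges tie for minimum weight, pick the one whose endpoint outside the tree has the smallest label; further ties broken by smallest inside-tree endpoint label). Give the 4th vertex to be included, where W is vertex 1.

Grow the tree from W using Prim:
Step 1: cheapest edge leaving the tree is S-W (2); add S.
Step 2: cheapest edge leaving the tree is P-S (2); add P.
Step 3: cheapest edge leaving the tree is R-W (3); add R.
Step 4: cheapest edge leaving the tree is S-U (10); add U.
Step 5: cheapest edge leaving the tree is P-V (13); add V.
Vertex order: W, S, P, R, U, V. The 4th vertex is R.

R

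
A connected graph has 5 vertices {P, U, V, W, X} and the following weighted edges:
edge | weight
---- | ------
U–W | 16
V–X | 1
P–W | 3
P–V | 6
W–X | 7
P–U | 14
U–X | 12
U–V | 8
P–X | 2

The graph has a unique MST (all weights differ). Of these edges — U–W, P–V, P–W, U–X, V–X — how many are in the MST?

Sort edges by weight, then run Kruskal:
V–X (1): add. Components now {V,X} {P} {W} {U}
P–X (2): add. Components now {P,V,X} {W} {U}
P–W (3): add. Components now {P,V,W,X} {U}
P–V (6): skip — V and P already connected.
W–X (7): skip — X and W already connected.
U–V (8): add. Components now {P,U,V,W,X}
MST edge set: {V–X, P–X, P–W, U–V}.
Of the listed edges, {P–W, V–X} are in the MST → 2.

2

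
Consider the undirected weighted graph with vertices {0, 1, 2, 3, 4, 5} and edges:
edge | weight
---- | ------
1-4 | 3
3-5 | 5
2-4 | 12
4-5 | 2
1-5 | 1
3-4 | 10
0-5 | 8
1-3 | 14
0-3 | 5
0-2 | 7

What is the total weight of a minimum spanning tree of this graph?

Kruskal: consider edges lightest-first.
1-5 (1): add — endpoints in different components.
4-5 (2): add — endpoints in different components.
1-4 (3): skip — 1 and 4 already connected.
0-3 (5): add — endpoints in different components.
3-5 (5): add — endpoints in different components.
0-2 (7): add — endpoints in different components.
MST edges: 1-5, 4-5, 0-3, 3-5, 0-2; total weight 1+2+5+5+7 = 20.

20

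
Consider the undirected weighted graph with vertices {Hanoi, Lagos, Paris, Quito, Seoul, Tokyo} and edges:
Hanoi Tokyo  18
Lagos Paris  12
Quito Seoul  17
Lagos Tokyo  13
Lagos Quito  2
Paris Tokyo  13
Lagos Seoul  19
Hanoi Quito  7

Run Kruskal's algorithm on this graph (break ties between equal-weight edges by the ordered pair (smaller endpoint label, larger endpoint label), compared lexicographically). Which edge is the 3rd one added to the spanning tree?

Lagos-Paris

Kruskal: consider edges lightest-first.
Lagos Quito (2): add — endpoints in different components.
Hanoi Quito (7): add — endpoints in different components.
Lagos Paris (12): add — endpoints in different components.
Lagos Tokyo (13): add — endpoints in different components.
Paris Tokyo (13): skip — Paris and Tokyo already connected.
Quito Seoul (17): add — endpoints in different components.
The 3rd edge added is Lagos Paris.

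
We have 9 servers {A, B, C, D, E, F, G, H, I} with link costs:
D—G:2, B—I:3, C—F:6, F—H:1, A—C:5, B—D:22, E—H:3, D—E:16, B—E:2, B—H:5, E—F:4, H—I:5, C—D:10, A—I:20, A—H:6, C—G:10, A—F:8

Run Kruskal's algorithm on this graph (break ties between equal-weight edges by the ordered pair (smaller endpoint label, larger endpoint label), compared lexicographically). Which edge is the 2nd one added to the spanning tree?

B-E

Kruskal's algorithm — process edges by increasing weight (ties by edge label):
F—H (1): add — endpoints in different components.
B—E (2): add — endpoints in different components.
D—G (2): add — endpoints in different components.
B—I (3): add — endpoints in different components.
E—H (3): add — endpoints in different components.
E—F (4): skip — E and F already connected.
A—C (5): add — endpoints in different components.
B—H (5): skip — B and H already connected.
H—I (5): skip — H and I already connected.
A—H (6): add — endpoints in different components.
C—F (6): skip — C and F already connected.
A—F (8): skip — A and F already connected.
C—D (10): add — endpoints in different components.
The 2nd edge added is B—E.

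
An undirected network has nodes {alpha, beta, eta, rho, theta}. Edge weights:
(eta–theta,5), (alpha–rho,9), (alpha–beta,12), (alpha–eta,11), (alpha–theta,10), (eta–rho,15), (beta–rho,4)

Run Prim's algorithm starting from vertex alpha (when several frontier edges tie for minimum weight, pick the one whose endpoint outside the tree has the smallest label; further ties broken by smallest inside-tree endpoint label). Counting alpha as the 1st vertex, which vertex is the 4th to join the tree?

theta

Grow the tree from alpha using Prim:
Step 1: cheapest edge leaving the tree is alpha–rho (9); add rho.
Step 2: cheapest edge leaving the tree is beta–rho (4); add beta.
Step 3: cheapest edge leaving the tree is alpha–theta (10); add theta.
Step 4: cheapest edge leaving the tree is eta–theta (5); add eta.
Vertex order: alpha, rho, beta, theta, eta. The 4th vertex is theta.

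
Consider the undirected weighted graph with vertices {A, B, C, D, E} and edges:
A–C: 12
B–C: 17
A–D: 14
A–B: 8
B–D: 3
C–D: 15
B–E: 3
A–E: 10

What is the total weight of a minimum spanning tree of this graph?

Prim's algorithm from D:
Step 1: cheapest edge leaving the tree is B–D (3); add B.
Step 2: cheapest edge leaving the tree is B–E (3); add E.
Step 3: cheapest edge leaving the tree is A–B (8); add A.
Step 4: cheapest edge leaving the tree is A–C (12); add C.
MST edges: B–D, B–E, A–B, A–C; total weight 3+3+8+12 = 26.

26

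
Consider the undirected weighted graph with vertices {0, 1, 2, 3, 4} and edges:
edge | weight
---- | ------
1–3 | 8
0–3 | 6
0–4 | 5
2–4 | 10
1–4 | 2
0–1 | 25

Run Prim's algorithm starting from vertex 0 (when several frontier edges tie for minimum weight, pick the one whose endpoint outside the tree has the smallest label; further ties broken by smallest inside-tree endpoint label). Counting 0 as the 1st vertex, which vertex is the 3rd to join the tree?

Prim, starting at 0.
Step 1: cheapest edge leaving the tree is 0–4 (5); add 4.
Step 2: cheapest edge leaving the tree is 1–4 (2); add 1.
Step 3: cheapest edge leaving the tree is 0–3 (6); add 3.
Step 4: cheapest edge leaving the tree is 2–4 (10); add 2.
Vertex order: 0, 4, 1, 3, 2. The 3rd vertex is 1.

1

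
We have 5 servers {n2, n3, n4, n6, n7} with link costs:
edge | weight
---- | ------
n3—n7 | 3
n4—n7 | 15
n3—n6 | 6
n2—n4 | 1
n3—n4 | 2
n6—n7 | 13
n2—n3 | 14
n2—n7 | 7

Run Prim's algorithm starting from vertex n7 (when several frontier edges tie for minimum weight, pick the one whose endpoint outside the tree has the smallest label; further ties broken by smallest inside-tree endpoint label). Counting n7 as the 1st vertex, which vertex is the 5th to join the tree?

Prim, starting at n7.
Step 1: frontier [n3—n7 3, n2—n7 7, n6—n7 13, n4—n7 15] → take n3—n7 (3); add n3.
Step 2: frontier [n3—n4 2, n3—n6 6, n2—n3 14, n2—n7 7, n6—n7 13, n4—n7 15] → take n3—n4 (2); add n4.
Step 3: frontier [n3—n6 6, n2—n3 14, n2—n4 1, n2—n7 7, n6—n7 13] → take n2—n4 (1); add n2.
Step 4: frontier [n3—n6 6, n6—n7 13] → take n3—n6 (6); add n6.
Vertex order: n7, n3, n4, n2, n6. The 5th vertex is n6.

n6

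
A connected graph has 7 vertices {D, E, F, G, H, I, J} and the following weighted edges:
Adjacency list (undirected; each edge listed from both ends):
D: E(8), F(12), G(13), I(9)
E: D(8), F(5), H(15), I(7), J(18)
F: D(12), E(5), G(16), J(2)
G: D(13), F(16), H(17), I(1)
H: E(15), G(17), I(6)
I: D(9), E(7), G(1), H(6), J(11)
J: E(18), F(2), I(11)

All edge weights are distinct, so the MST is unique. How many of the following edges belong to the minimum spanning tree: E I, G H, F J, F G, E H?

Kruskal's algorithm — process edges by increasing weight (ties by edge label):
G I (1): add — endpoints in different components.
F J (2): add — endpoints in different components.
E F (5): add — endpoints in different components.
H I (6): add — endpoints in different components.
E I (7): add — endpoints in different components.
D E (8): add — endpoints in different components.
MST edge set: {G I, F J, E F, H I, E I, D E}.
Of the listed edges, {E I, F J} are in the MST → 2.

2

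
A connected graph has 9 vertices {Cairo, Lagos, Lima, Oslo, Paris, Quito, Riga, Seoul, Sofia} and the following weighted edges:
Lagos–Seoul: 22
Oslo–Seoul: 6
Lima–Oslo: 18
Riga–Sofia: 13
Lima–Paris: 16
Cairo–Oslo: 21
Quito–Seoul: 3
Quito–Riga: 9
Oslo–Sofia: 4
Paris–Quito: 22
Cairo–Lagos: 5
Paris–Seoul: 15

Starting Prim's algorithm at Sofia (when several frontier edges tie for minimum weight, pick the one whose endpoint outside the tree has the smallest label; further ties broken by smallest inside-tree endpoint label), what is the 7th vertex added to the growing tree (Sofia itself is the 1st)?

Prim's algorithm from Sofia:
Step 1: frontier [Oslo–Sofia 4, Riga–Sofia 13] → take Oslo–Sofia (4); add Oslo.
Step 2: frontier [Oslo–Seoul 6, Lima–Oslo 18, Cairo–Oslo 21, Riga–Sofia 13] → take Oslo–Seoul (6); add Seoul.
Step 3: frontier [Lima–Oslo 18, Cairo–Oslo 21, Quito–Seoul 3, Paris–Seoul 15, Lagos–Seoul 22, Riga–Sofia 13] → take Quito–Seoul (3); add Quito.
Step 4: frontier [Lima–Oslo 18, Cairo–Oslo 21, Quito–Riga 9, Paris–Quito 22, Paris–Seoul 15, Lagos–Seoul 22, Riga–Sofia 13] → take Quito–Riga (9); add Riga.
Step 5: frontier [Lima–Oslo 18, Cairo–Oslo 21, Paris–Quito 22, Paris–Seoul 15, Lagos–Seoul 22] → take Paris–Seoul (15); add Paris.
Step 6: frontier [Lima–Oslo 18, Cairo–Oslo 21, Lima–Paris 16, Lagos–Seoul 22] → take Lima–Paris (16); add Lima.
Step 7: frontier [Cairo–Oslo 21, Lagos–Seoul 22] → take Cairo–Oslo (21); add Cairo.
Step 8: frontier [Cairo–Lagos 5, Lagos–Seoul 22] → take Cairo–Lagos (5); add Lagos.
Vertex order: Sofia, Oslo, Seoul, Quito, Riga, Paris, Lima, Cairo, Lagos. The 7th vertex is Lima.

Lima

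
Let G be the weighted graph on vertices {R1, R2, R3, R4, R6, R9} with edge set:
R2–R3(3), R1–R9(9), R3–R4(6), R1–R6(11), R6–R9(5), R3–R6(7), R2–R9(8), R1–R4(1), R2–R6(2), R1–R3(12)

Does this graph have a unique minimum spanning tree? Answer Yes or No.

Yes

Sort edges by weight, then run Kruskal:
R1–R4 (1): add. Components now {R1,R4} {R3} {R2} {R6} {R9}
R2–R6 (2): add. Components now {R1,R4} {R3} {R2,R6} {R9}
R2–R3 (3): add. Components now {R1,R4} {R2,R3,R6} {R9}
R6–R9 (5): add. Components now {R1,R4} {R2,R3,R6,R9}
R3–R4 (6): add. Components now {R1,R2,R3,R4,R6,R9}
Every non-tree edge has weight strictly greater than the heaviest edge on the tree path between its endpoints, so the MST is unique.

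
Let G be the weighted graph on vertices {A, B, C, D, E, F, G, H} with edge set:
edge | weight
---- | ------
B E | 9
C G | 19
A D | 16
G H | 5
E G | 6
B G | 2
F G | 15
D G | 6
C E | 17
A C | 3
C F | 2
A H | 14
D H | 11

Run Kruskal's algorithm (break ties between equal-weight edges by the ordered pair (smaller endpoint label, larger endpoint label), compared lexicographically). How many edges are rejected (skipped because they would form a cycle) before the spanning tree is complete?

2

Kruskal's algorithm — process edges by increasing weight (ties by edge label):
B G (2): add — endpoints in different components.
C F (2): add — endpoints in different components.
A C (3): add — endpoints in different components.
G H (5): add — endpoints in different components.
D G (6): add — endpoints in different components.
E G (6): add — endpoints in different components.
B E (9): skip — B and E already connected.
D H (11): skip — D and H already connected.
A H (14): add — endpoints in different components.
Edges rejected before the tree was complete: 2.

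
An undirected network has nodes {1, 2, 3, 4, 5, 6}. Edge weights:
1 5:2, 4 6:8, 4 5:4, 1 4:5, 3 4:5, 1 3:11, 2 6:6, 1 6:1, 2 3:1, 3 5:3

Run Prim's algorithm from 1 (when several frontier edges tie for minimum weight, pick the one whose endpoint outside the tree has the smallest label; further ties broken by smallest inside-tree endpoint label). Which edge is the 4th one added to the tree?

Prim, starting at 1.
Step 1: cheapest edge leaving the tree is 1 6 (1); add 6.
Step 2: cheapest edge leaving the tree is 1 5 (2); add 5.
Step 3: cheapest edge leaving the tree is 3 5 (3); add 3.
Step 4: cheapest edge leaving the tree is 2 3 (1); add 2.
Step 5: cheapest edge leaving the tree is 4 5 (4); add 4.
The 4th edge added is 2 3.

2-3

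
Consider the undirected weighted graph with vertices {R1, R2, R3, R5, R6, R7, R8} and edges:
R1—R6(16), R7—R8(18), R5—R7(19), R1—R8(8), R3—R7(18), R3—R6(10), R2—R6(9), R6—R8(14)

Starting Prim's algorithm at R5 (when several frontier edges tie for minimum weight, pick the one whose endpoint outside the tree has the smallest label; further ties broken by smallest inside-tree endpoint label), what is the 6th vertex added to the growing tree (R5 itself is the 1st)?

R8

Grow the tree from R5 using Prim:
Step 1: cheapest edge leaving the tree is R5—R7 (19); add R7.
Step 2: cheapest edge leaving the tree is R3—R7 (18); add R3.
Step 3: cheapest edge leaving the tree is R3—R6 (10); add R6.
Step 4: cheapest edge leaving the tree is R2—R6 (9); add R2.
Step 5: cheapest edge leaving the tree is R6—R8 (14); add R8.
Step 6: cheapest edge leaving the tree is R1—R8 (8); add R1.
Vertex order: R5, R7, R3, R6, R2, R8, R1. The 6th vertex is R8.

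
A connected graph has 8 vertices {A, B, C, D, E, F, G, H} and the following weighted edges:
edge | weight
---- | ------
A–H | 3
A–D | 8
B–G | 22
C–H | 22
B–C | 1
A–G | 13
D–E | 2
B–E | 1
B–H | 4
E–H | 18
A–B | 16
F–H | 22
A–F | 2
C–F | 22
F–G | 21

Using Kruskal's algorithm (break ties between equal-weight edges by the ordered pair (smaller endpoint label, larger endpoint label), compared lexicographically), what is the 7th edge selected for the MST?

A-G

Sort edges by weight, then run Kruskal:
B–C (1): add — endpoints in different components.
B–E (1): add — endpoints in different components.
A–F (2): add — endpoints in different components.
D–E (2): add — endpoints in different components.
A–H (3): add — endpoints in different components.
B–H (4): add — endpoints in different components.
A–D (8): skip — A and D already connected.
A–G (13): add — endpoints in different components.
The 7th edge added is A–G.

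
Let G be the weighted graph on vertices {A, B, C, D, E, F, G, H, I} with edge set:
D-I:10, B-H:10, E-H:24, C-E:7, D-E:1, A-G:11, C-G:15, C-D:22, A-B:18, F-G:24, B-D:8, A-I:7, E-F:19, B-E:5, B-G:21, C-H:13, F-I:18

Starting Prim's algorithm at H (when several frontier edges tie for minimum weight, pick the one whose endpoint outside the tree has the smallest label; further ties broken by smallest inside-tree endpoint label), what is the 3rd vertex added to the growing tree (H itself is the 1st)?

E

Grow the tree from H using Prim:
Step 1: cheapest edge leaving the tree is B-H (10); add B.
Step 2: cheapest edge leaving the tree is B-E (5); add E.
Step 3: cheapest edge leaving the tree is D-E (1); add D.
Step 4: cheapest edge leaving the tree is C-E (7); add C.
Step 5: cheapest edge leaving the tree is D-I (10); add I.
Step 6: cheapest edge leaving the tree is A-I (7); add A.
Step 7: cheapest edge leaving the tree is A-G (11); add G.
Step 8: cheapest edge leaving the tree is F-I (18); add F.
Vertex order: H, B, E, D, C, I, A, G, F. The 3rd vertex is E.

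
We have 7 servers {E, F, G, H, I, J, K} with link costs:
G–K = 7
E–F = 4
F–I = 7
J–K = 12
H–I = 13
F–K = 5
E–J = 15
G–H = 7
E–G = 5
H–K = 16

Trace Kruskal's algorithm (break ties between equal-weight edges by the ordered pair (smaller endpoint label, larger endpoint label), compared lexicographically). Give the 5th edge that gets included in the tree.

Kruskal: consider edges lightest-first.
E–F (4): add — endpoints in different components.
E–G (5): add — endpoints in different components.
F–K (5): add — endpoints in different components.
F–I (7): add — endpoints in different components.
G–H (7): add — endpoints in different components.
G–K (7): skip — G and K already connected.
J–K (12): add — endpoints in different components.
The 5th edge added is G–H.

G-H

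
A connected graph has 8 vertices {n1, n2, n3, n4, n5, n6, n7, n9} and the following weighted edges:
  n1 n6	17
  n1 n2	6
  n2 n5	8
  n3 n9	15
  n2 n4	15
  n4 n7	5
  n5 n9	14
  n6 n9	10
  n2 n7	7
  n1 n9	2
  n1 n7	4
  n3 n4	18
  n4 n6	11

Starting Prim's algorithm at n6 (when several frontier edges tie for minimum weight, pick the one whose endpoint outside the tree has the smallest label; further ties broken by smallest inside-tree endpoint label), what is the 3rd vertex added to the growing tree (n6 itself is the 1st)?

n1

Prim, starting at n6.
Step 1: frontier [n6 n9 10, n4 n6 11, n1 n6 17] → take n6 n9 (10); add n9.
Step 2: frontier [n4 n6 11, n1 n6 17, n1 n9 2, n5 n9 14, n3 n9 15] → take n1 n9 (2); add n1.
Step 3: frontier [n1 n7 4, n1 n2 6, n4 n6 11, n5 n9 14, n3 n9 15] → take n1 n7 (4); add n7.
Step 4: frontier [n1 n2 6, n4 n6 11, n4 n7 5, n2 n7 7, n5 n9 14, n3 n9 15] → take n4 n7 (5); add n4.
Step 5: frontier [n1 n2 6, n2 n4 15, n3 n4 18, n2 n7 7, n5 n9 14, n3 n9 15] → take n1 n2 (6); add n2.
Step 6: frontier [n2 n5 8, n3 n4 18, n5 n9 14, n3 n9 15] → take n2 n5 (8); add n5.
Step 7: frontier [n3 n4 18, n3 n9 15] → take n3 n9 (15); add n3.
Vertex order: n6, n9, n1, n7, n4, n2, n5, n3. The 3rd vertex is n1.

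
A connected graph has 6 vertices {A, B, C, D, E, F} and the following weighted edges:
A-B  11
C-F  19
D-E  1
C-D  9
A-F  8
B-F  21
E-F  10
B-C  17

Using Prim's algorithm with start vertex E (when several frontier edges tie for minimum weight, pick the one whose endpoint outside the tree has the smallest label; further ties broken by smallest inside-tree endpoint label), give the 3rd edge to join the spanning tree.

E-F

Prim, starting at E.
Step 1: frontier [D-E 1, E-F 10] → take D-E (1); add D.
Step 2: frontier [C-D 9, E-F 10] → take C-D (9); add C.
Step 3: frontier [B-C 17, C-F 19, E-F 10] → take E-F (10); add F.
Step 4: frontier [B-C 17, A-F 8, B-F 21] → take A-F (8); add A.
Step 5: frontier [A-B 11, B-C 17, B-F 21] → take A-B (11); add B.
The 3rd edge added is E-F.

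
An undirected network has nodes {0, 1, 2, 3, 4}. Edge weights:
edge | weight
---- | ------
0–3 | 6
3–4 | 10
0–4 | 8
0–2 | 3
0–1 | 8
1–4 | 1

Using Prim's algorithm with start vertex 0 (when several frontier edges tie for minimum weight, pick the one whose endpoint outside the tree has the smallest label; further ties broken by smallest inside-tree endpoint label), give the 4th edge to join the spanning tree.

Prim's algorithm from 0:
Step 1: frontier [0–2 3, 0–3 6, 0–1 8, 0–4 8] → take 0–2 (3); add 2.
Step 2: frontier [0–3 6, 0–1 8, 0–4 8] → take 0–3 (6); add 3.
Step 3: frontier [0–1 8, 0–4 8, 3–4 10] → take 0–1 (8); add 1.
Step 4: frontier [0–4 8, 1–4 1, 3–4 10] → take 1–4 (1); add 4.
The 4th edge added is 1–4.

1-4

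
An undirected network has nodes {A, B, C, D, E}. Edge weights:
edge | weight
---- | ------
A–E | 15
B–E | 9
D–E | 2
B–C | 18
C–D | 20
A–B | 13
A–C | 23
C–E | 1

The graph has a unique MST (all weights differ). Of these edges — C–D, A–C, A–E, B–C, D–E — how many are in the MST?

Kruskal's algorithm — process edges by increasing weight (ties by edge label):
C–E (1): add. Components now {A} {B} {C,E} {D}
D–E (2): add. Components now {A} {B} {C,D,E}
B–E (9): add. Components now {A} {B,C,D,E}
A–B (13): add. Components now {A,B,C,D,E}
MST edge set: {C–E, D–E, B–E, A–B}.
Of the listed edges, {D–E} are in the MST → 1.

1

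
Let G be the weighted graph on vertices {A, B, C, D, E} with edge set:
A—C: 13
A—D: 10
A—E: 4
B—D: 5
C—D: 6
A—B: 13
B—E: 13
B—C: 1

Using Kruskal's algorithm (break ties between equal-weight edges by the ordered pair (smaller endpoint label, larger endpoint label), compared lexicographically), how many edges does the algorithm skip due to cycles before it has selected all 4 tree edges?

Kruskal's algorithm — process edges by increasing weight (ties by edge label):
B—C (1): add — endpoints in different components.
A—E (4): add — endpoints in different components.
B—D (5): add — endpoints in different components.
C—D (6): skip — C and D already connected.
A—D (10): add — endpoints in different components.
Edges rejected before the tree was complete: 1.

1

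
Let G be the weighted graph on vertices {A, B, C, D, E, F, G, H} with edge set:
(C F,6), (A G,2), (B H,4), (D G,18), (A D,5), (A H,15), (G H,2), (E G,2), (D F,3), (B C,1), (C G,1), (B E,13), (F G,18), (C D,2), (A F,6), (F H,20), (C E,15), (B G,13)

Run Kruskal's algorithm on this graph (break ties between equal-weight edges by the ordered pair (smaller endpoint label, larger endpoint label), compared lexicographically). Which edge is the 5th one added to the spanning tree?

Kruskal's algorithm — process edges by increasing weight (ties by edge label):
B C (1): add — endpoints in different components.
C G (1): add — endpoints in different components.
A G (2): add — endpoints in different components.
C D (2): add — endpoints in different components.
E G (2): add — endpoints in different components.
G H (2): add — endpoints in different components.
D F (3): add — endpoints in different components.
The 5th edge added is E G.

E-G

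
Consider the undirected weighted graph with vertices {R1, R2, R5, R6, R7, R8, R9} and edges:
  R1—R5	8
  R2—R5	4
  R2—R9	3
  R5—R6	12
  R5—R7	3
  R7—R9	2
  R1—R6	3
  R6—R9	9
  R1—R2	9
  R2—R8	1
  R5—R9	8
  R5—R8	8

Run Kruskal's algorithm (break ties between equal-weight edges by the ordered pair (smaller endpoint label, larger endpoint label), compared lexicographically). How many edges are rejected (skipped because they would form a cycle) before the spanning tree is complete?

1

Kruskal's algorithm — process edges by increasing weight (ties by edge label):
R2—R8 (1): add — endpoints in different components.
R7—R9 (2): add — endpoints in different components.
R1—R6 (3): add — endpoints in different components.
R2—R9 (3): add — endpoints in different components.
R5—R7 (3): add — endpoints in different components.
R2—R5 (4): skip — R5 and R2 already connected.
R1—R5 (8): add — endpoints in different components.
Edges rejected before the tree was complete: 1.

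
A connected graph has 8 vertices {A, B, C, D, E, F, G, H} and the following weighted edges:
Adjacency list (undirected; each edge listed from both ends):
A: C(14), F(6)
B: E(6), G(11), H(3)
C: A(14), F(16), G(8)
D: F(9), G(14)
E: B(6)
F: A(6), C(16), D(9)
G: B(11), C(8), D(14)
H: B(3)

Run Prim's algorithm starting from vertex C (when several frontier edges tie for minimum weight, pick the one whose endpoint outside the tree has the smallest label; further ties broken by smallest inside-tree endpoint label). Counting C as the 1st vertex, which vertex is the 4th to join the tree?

Grow the tree from C using Prim:
Step 1: cheapest edge leaving the tree is C—G (8); add G.
Step 2: cheapest edge leaving the tree is B—G (11); add B.
Step 3: cheapest edge leaving the tree is B—H (3); add H.
Step 4: cheapest edge leaving the tree is B—E (6); add E.
Step 5: cheapest edge leaving the tree is A—C (14); add A.
Step 6: cheapest edge leaving the tree is A—F (6); add F.
Step 7: cheapest edge leaving the tree is D—F (9); add D.
Vertex order: C, G, B, H, E, A, F, D. The 4th vertex is H.

H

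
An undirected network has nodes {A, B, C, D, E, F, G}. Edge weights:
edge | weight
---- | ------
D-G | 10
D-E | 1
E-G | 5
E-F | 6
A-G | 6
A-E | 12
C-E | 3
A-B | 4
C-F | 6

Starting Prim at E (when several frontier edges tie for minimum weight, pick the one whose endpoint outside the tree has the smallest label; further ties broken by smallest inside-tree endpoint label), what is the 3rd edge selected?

Prim's algorithm from E:
Step 1: frontier [D-E 1, C-E 3, E-G 5, E-F 6, A-E 12] → take D-E (1); add D.
Step 2: frontier [D-G 10, C-E 3, E-G 5, E-F 6, A-E 12] → take C-E (3); add C.
Step 3: frontier [C-F 6, D-G 10, E-G 5, E-F 6, A-E 12] → take E-G (5); add G.
Step 4: frontier [C-F 6, E-F 6, A-E 12, A-G 6] → take A-G (6); add A.
Step 5: frontier [A-B 4, C-F 6, E-F 6] → take A-B (4); add B.
Step 6: frontier [C-F 6, E-F 6] → take C-F (6); add F.
The 3rd edge added is E-G.

E-G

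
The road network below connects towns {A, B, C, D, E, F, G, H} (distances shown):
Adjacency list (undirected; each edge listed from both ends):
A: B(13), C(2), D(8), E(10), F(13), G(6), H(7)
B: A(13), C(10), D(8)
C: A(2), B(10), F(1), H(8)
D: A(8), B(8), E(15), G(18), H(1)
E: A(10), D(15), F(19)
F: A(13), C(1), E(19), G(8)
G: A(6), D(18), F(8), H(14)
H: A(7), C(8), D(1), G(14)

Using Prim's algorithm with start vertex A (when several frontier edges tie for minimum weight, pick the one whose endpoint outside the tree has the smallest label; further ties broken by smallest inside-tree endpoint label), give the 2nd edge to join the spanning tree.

C-F

Prim, starting at A.
Step 1: cheapest edge leaving the tree is A C (2); add C.
Step 2: cheapest edge leaving the tree is C F (1); add F.
Step 3: cheapest edge leaving the tree is A G (6); add G.
Step 4: cheapest edge leaving the tree is A H (7); add H.
Step 5: cheapest edge leaving the tree is D H (1); add D.
Step 6: cheapest edge leaving the tree is B D (8); add B.
Step 7: cheapest edge leaving the tree is A E (10); add E.
The 2nd edge added is C F.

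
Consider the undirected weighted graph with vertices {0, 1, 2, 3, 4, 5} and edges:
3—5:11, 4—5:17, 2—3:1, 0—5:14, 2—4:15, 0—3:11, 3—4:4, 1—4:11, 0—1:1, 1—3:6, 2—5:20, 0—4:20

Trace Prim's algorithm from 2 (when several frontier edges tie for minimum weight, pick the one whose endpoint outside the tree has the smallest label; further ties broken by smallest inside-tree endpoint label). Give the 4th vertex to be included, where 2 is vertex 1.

1

Prim, starting at 2.
Step 1: frontier [2—3 1, 2—4 15, 2—5 20] → take 2—3 (1); add 3.
Step 2: frontier [2—4 15, 2—5 20, 3—4 4, 1—3 6, 0—3 11, 3—5 11] → take 3—4 (4); add 4.
Step 3: frontier [2—5 20, 1—3 6, 0—3 11, 3—5 11, 1—4 11, 4—5 17, 0—4 20] → take 1—3 (6); add 1.
Step 4: frontier [0—1 1, 2—5 20, 0—3 11, 3—5 11, 4—5 17, 0—4 20] → take 0—1 (1); add 0.
Step 5: frontier [0—5 14, 2—5 20, 3—5 11, 4—5 17] → take 3—5 (11); add 5.
Vertex order: 2, 3, 4, 1, 0, 5. The 4th vertex is 1.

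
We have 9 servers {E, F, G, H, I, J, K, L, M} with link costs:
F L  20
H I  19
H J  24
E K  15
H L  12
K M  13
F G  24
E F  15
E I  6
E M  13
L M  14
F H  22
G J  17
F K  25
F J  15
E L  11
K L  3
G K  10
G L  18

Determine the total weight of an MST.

Grow the tree from J using Prim:
Step 1: cheapest edge leaving the tree is F J (15); add F.
Step 2: cheapest edge leaving the tree is E F (15); add E.
Step 3: cheapest edge leaving the tree is E I (6); add I.
Step 4: cheapest edge leaving the tree is E L (11); add L.
Step 5: cheapest edge leaving the tree is K L (3); add K.
Step 6: cheapest edge leaving the tree is G K (10); add G.
Step 7: cheapest edge leaving the tree is H L (12); add H.
Step 8: cheapest edge leaving the tree is E M (13); add M.
MST edges: F J, E F, E I, E L, K L, G K, H L, E M; total weight 15+15+6+11+3+10+12+13 = 85.

85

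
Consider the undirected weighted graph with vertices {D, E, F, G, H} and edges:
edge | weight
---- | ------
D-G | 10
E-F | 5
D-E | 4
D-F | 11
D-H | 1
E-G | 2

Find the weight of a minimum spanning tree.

Kruskal's algorithm — process edges by increasing weight (ties by edge label):
D-H (1): add. Components now {D,H} {E} {F} {G}
E-G (2): add. Components now {D,H} {E,G} {F}
D-E (4): add. Components now {D,E,G,H} {F}
E-F (5): add. Components now {D,E,F,G,H}
MST edges: D-H, E-G, D-E, E-F; total weight 1+2+4+5 = 12.

12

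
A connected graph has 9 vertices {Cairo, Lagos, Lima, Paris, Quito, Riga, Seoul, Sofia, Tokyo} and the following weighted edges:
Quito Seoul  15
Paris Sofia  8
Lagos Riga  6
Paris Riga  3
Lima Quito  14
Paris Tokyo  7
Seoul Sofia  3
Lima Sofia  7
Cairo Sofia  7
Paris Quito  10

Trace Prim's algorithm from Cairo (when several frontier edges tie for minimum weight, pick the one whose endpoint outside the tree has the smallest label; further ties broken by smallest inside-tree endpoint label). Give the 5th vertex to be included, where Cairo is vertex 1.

Prim's algorithm from Cairo:
Step 1: frontier [Cairo Sofia 7] → take Cairo Sofia (7); add Sofia.
Step 2: frontier [Seoul Sofia 3, Lima Sofia 7, Paris Sofia 8] → take Seoul Sofia (3); add Seoul.
Step 3: frontier [Quito Seoul 15, Lima Sofia 7, Paris Sofia 8] → take Lima Sofia (7); add Lima.
Step 4: frontier [Lima Quito 14, Quito Seoul 15, Paris Sofia 8] → take Paris Sofia (8); add Paris.
Step 5: frontier [Lima Quito 14, Paris Riga 3, Paris Tokyo 7, Paris Quito 10, Quito Seoul 15] → take Paris Riga (3); add Riga.
Step 6: frontier [Lima Quito 14, Paris Tokyo 7, Paris Quito 10, Lagos Riga 6, Quito Seoul 15] → take Lagos Riga (6); add Lagos.
Step 7: frontier [Lima Quito 14, Paris Tokyo 7, Paris Quito 10, Quito Seoul 15] → take Paris Tokyo (7); add Tokyo.
Step 8: frontier [Lima Quito 14, Paris Quito 10, Quito Seoul 15] → take Paris Quito (10); add Quito.
Vertex order: Cairo, Sofia, Seoul, Lima, Paris, Riga, Lagos, Tokyo, Quito. The 5th vertex is Paris.

Paris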